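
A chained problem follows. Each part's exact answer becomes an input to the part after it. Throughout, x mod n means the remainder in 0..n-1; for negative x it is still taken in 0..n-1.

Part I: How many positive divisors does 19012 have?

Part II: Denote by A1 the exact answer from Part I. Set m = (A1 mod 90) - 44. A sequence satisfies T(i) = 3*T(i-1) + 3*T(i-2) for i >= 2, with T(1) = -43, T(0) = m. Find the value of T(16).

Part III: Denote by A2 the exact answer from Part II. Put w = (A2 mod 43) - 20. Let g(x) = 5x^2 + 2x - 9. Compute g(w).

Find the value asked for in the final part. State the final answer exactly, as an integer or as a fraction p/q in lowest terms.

618

Part I: 19012 = 2^2 * 7^2 * 97; number of divisors = (2+1) * (2+1) * (1+1) = 18; answer 18
Part II: A1 = 18; m = -26; T(2) = 3*(-43) + 3*(-26) = -207; iterating: T(2)=-207, T(3)=-750, T(4)=-2871, T(5)=-10863, T(6)=-41202, T(7)=-156195, T(8)=-592191, T(9)=-2245158, T(10)=-8512047, T(11)=-32271615, T(12)=-122350986, T(13)=-463867803, T(14)=-1758656367, T(15)=-6667572510, T(16)=-25278686631; answer -25278686631
Part III: A2 = -25278686631; w = 11; 5*(11)^2 + 2*(11)^1 - 9 = (605) + (22) + (-9) = 618; answer 618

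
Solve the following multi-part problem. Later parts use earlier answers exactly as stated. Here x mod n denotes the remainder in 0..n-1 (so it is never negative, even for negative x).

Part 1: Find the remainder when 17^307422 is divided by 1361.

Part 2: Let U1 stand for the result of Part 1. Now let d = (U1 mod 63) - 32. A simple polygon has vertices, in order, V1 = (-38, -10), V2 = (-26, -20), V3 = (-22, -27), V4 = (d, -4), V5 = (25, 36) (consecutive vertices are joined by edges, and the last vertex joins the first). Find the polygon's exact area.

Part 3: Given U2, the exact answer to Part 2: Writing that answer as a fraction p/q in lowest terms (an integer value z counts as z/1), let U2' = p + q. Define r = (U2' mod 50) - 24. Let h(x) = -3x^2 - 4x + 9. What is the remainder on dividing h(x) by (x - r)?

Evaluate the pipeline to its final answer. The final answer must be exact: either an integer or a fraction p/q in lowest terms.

Part 1: squarings mod 1361: 17^1=17, 17^2=289, 17^4=500, 17^8=937, 17^16=124, 17^32=405, 17^64=705, 17^128=260, 17^256=911, 17^512=1072, 17^1024=500, 17^2048=937, 17^4096=124, 17^8192=405, 17^16384=705, 17^32768=260, 17^65536=911, 17^131072=1072, 17^262144=500; 17^307422 = 17^2 * 17^4 * 17^8 * 17^16 * 17^64 * 17^128 * 17^4096 * 17^8192 * 17^32768 * 17^262144 = 285 (mod 1361); answer 285
Part 2: U1 = 285; d = 1; cross terms: (-38*-20 - -26*-10)=500, (-26*-27 - -22*-20)=262, (-22*-4 - 1*-27)=115, (1*36 - 25*-4)=136, (25*-10 - -38*36)=1118; twice the area = |2131| = 2131; area = 2131/2; answer 2131/2
Part 3: U2 = 2131/2; threaded value p + q = 2133; r = 9; remainder = value at the root: -3*(9)^2 - 4*(9)^1 + 9 = (-243) + (-36) + (9) = -270; answer -270

-270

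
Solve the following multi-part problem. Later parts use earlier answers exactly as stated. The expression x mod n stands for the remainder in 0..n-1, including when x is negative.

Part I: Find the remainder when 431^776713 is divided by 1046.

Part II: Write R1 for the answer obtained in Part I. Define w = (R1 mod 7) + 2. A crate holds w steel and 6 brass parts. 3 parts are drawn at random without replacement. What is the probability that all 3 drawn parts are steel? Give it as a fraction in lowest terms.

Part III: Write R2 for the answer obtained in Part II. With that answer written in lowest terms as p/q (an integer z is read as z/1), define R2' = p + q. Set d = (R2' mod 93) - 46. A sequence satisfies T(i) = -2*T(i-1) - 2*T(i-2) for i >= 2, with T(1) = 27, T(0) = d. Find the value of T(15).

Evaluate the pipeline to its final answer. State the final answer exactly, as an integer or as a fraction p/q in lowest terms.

384

Part I: squarings mod 1046: 431^1=431, 431^2=619, 431^4=325, 431^8=1025, 431^16=441, 431^32=971, 431^64=395, 431^128=171, 431^256=999, 431^512=117, 431^1024=91, 431^2048=959, 431^4096=247, 431^8192=341, 431^16384=175, 431^32768=291, 431^65536=1001, 431^131072=979, 431^262144=305, 431^524288=977; 431^776713 = 431^1 * 431^8 * 431^512 * 431^2048 * 431^4096 * 431^16384 * 431^32768 * 431^65536 * 431^131072 * 431^524288 = 37 (mod 1046); answer 37
Part II: R1 = 37; w = 4; total draws C(10,3) = 120; favorable C(4,3) = 4; P = 1/30; answer 1/30
Part III: R2 = 1/30; threaded value p + q = 31; d = -15; T(2) = -2*(27) - 2*(-15) = -24; iterating: T(2)=-24, T(3)=-6, T(4)=60, T(5)=-108, T(6)=96, T(7)=24, T(8)=-240, T(9)=432, T(10)=-384, T(11)=-96, T(12)=960, T(13)=-1728, T(14)=1536, T(15)=384; answer 384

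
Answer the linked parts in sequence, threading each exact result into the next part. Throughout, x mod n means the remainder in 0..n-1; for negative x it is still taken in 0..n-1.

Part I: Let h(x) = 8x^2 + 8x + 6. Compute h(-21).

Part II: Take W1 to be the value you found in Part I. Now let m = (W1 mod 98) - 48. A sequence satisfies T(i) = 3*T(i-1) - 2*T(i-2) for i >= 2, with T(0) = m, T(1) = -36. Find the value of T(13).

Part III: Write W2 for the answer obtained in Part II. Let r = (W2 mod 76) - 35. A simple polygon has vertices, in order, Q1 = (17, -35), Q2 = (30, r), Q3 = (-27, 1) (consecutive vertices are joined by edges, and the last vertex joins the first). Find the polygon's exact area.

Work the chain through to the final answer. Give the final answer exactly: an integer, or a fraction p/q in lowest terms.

Part I: 8*(-21)^2 + 8*(-21)^1 + 6 = (3528) + (-168) + (6) = 3366; answer 3366
Part II: W1 = 3366; m = -14; T(2) = 3*(-36) - 2*(-14) = -80; iterating: T(2)=-80, T(3)=-168, T(4)=-344, T(5)=-696, T(6)=-1400, T(7)=-2808, T(8)=-5624, T(9)=-11256, T(10)=-22520, T(11)=-45048, T(12)=-90104, T(13)=-180216; answer -180216
Part III: W2 = -180216; r = 21; cross terms: (17*21 - 30*-35)=1407, (30*1 - -27*21)=597, (-27*-35 - 17*1)=928; twice the area = |2932| = 2932; area = 1466; answer 1466

1466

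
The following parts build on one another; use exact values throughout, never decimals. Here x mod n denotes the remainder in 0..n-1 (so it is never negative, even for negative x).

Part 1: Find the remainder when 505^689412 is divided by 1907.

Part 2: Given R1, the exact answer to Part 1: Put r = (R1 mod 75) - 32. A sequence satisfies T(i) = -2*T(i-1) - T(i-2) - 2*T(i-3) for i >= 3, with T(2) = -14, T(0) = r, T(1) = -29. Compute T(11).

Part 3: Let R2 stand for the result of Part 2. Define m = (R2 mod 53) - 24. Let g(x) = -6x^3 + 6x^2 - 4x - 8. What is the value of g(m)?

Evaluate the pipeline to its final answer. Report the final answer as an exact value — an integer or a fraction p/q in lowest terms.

8748

Part 1: squarings mod 1907: 505^1=505, 505^2=1394, 505^4=3, 505^8=9, 505^16=81, 505^32=840, 505^64=10, 505^128=100, 505^256=465, 505^512=734, 505^1024=982, 505^2048=1289, 505^4096=524, 505^8192=1875, 505^16384=1024, 505^32768=1633, 505^65536=703, 505^131072=296, 505^262144=1801, 505^524288=1701; 505^689412 = 505^4 * 505^256 * 505^1024 * 505^32768 * 505^131072 * 505^524288 = 1132 (mod 1907); answer 1132
Part 2: R1 = 1132; r = -25; T(3) = -2*(-14) - 1*(-29) - 2*(-25) = 107; iterating: T(3)=107, T(4)=-142, T(5)=205, T(6)=-482, T(7)=1043, T(8)=-2014, T(9)=3949, T(10)=-7970, T(11)=16019; answer 16019
Part 3: R2 = 16019; m = -11; -6*(-11)^3 + 6*(-11)^2 - 4*(-11)^1 - 8 = (7986) + (726) + (44) + (-8) = 8748; answer 8748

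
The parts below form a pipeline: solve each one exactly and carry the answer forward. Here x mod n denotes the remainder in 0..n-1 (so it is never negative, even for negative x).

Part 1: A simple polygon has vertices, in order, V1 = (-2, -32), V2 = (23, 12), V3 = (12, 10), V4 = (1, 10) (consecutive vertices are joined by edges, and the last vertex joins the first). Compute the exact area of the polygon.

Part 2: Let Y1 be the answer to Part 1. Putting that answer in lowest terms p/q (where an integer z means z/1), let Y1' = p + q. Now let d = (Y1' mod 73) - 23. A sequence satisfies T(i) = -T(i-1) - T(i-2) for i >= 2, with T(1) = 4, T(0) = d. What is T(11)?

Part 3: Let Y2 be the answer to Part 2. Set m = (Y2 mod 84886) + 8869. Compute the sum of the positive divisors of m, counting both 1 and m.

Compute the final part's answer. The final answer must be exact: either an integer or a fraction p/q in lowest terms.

Part 1: cross terms: (-2*12 - 23*-32)=712, (23*10 - 12*12)=86, (12*10 - 1*10)=110, (1*-32 - -2*10)=-12; twice the area = |896| = 896; area = 448; answer 448
Part 2: Y1 = 448; threaded value p + q = 449; d = -12; T(2) = -1*(4) - 1*(-12) = 8; iterating: T(2)=8, T(3)=-12, T(4)=4, T(5)=8, T(6)=-12, T(7)=4, T(8)=8, T(9)=-12, T(10)=4, T(11)=8; answer 8
Part 3: Y2 = 8; m = 8877; 8877 = 3 * 11 * 269; sigma = (1 + 3) * (1 + 11) * (1 + 269) = 4 * 12 * 270 = 12960; answer 12960

12960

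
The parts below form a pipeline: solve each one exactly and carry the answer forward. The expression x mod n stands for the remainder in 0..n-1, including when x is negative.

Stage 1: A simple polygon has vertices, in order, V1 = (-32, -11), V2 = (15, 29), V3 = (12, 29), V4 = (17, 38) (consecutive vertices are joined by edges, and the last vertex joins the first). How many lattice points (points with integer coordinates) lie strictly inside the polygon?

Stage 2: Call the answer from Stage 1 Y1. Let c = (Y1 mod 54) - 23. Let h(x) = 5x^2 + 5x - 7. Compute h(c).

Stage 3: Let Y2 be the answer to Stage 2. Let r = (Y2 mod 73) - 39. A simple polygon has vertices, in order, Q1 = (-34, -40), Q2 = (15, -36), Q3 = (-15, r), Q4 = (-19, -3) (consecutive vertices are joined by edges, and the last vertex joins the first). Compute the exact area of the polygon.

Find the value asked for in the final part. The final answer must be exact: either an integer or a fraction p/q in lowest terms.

763/2

Stage 1: cross terms: (-32*29 - 15*-11)=-763, (15*29 - 12*29)=87, (12*38 - 17*29)=-37, (17*-11 - -32*38)=1029; twice the area = |316| = 316; area = 158; boundary points = 1 + 3 + 1 + 49 = 54; strictly interior points = area - boundary/2 + 1 = 132; answer 132
Stage 2: Y1 = 132; c = 1; 5*(1)^2 + 5*(1)^1 - 7 = (5) + (5) + (-7) = 3; answer 3
Stage 3: Y2 = 3; r = -36; cross terms: (-34*-36 - 15*-40)=1824, (15*-36 - -15*-36)=-1080, (-15*-3 - -19*-36)=-639, (-19*-40 - -34*-3)=658; twice the area = |763| = 763; area = 763/2; answer 763/2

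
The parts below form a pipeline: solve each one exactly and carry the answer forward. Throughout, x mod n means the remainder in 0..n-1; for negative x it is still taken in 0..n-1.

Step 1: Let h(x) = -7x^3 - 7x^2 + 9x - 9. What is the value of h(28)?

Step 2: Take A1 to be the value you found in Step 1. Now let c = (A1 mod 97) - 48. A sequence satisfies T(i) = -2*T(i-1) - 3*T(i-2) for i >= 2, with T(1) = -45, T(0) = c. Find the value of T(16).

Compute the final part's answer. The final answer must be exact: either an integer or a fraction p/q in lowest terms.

-119382

Step 1: -7*(28)^3 - 7*(28)^2 + 9*(28)^1 - 9 = (-153664) + (-5488) + (252) + (-9) = -158909; answer -158909
Step 2: A1 = -158909; c = 26; T(2) = -2*(-45) - 3*(26) = 12; iterating: T(2)=12, T(3)=111, T(4)=-258, T(5)=183, T(6)=408, T(7)=-1365, T(8)=1506, T(9)=1083, T(10)=-6684, T(11)=10119, T(12)=-186, T(13)=-29985, T(14)=60528, T(15)=-31101, T(16)=-119382; answer -119382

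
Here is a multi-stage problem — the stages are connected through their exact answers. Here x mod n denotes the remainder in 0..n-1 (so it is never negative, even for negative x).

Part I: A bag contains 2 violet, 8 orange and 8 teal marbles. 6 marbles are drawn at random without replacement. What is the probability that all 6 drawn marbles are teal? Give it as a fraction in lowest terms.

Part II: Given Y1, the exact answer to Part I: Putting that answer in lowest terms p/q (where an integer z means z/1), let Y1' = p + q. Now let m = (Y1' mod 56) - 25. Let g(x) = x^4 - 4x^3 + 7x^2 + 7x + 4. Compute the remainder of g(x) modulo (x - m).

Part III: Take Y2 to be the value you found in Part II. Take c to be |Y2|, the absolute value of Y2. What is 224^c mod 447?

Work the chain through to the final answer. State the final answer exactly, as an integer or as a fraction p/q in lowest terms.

Part I: total draws C(18,6) = 18564; favorable C(8,6) = 28; P = 1/663; answer 1/663
Part II: Y1 = 1/663; threaded value p + q = 664; m = 23; remainder = value at the root: 1*(23)^4 - 4*(23)^3 + 7*(23)^2 + 7*(23)^1 + 4 = (279841) + (-48668) + (3703) + (161) + (4) = 235041; answer 235041
Part III: Y2 = 235041; c = 235041; squarings mod 447: 224^1=224, 224^2=112, 224^4=28, 224^8=337, 224^16=31, 224^32=67, 224^64=19, 224^128=361, 224^256=244, 224^512=85, 224^1024=73, 224^2048=412, 224^4096=331, 224^8192=46, 224^16384=328, 224^32768=304, 224^65536=334, 224^131072=253; 224^235041 = 224^1 * 224^32 * 224^512 * 224^1024 * 224^4096 * 224^32768 * 224^65536 * 224^131072 = 239 (mod 447); answer 239

239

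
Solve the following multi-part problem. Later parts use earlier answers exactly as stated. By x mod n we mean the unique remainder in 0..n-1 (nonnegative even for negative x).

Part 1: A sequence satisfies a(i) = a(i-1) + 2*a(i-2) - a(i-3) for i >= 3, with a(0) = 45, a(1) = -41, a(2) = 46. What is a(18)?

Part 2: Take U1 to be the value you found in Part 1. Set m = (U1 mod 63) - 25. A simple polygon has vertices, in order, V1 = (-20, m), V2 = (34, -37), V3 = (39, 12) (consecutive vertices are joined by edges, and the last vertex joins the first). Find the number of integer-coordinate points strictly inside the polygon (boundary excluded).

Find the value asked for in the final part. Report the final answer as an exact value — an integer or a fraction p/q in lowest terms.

Part 1: a(3) = 1*(46) + 2*(-41) - 1*(45) = -81; iterating: a(3)=-81, a(4)=52, a(5)=-156, a(6)=29, a(7)=-335, a(8)=-121, a(9)=-820, a(10)=-727, a(11)=-2246, a(12)=-2880, a(13)=-6645, a(14)=-10159, a(15)=-20569, a(16)=-34242, a(17)=-65221, a(18)=-113136; answer -113136
Part 2: U1 = -113136; m = -13; cross terms: (-20*-37 - 34*-13)=1182, (34*12 - 39*-37)=1851, (39*-13 - -20*12)=-267; twice the area = |2766| = 2766; area = 1383; boundary points = 6 + 1 + 1 = 8; strictly interior points = area - boundary/2 + 1 = 1380; answer 1380

1380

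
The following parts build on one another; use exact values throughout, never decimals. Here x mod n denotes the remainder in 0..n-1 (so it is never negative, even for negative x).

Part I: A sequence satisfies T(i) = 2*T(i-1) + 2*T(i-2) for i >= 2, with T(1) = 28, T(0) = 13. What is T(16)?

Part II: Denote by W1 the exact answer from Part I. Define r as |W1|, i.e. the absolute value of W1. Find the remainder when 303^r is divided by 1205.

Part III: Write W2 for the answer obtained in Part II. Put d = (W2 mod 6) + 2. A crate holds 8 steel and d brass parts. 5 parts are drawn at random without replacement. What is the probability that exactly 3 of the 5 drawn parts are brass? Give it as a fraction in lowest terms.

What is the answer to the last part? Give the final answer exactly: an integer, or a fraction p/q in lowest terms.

140/429

Part I: T(2) = 2*(28) + 2*(13) = 82; iterating: T(2)=82, T(3)=220, T(4)=604, T(5)=1648, T(6)=4504, T(7)=12304, T(8)=33616, T(9)=91840, T(10)=250912, T(11)=685504, T(12)=1872832, T(13)=5116672, T(14)=13979008, T(15)=38191360, T(16)=104340736; answer 104340736
Part II: W1 = 104340736; r = 104340736; squarings mod 1205: 303^1=303, 303^2=229, 303^4=626, 303^8=251, 303^16=341, 303^32=601, 303^64=906, 303^128=231, 303^256=341, 303^512=601, 303^1024=906, 303^2048=231, 303^4096=341, 303^8192=601, 303^16384=906, 303^32768=231, 303^65536=341, 303^131072=601, 303^262144=906, 303^524288=231, 303^1048576=341, 303^2097152=601, 303^4194304=906, 303^8388608=231, 303^16777216=341, 303^33554432=601, 303^67108864=906; 303^104340736 = 303^256 * 303^1024 * 303^2048 * 303^4096 * 303^524288 * 303^1048576 * 303^2097152 * 303^33554432 * 303^67108864 = 341 (mod 1205); answer 341
Part III: W2 = 341; d = 7; total draws C(15,5) = 3003; favorable C(7,3)*C(8,2) = 980; P = 140/429; answer 140/429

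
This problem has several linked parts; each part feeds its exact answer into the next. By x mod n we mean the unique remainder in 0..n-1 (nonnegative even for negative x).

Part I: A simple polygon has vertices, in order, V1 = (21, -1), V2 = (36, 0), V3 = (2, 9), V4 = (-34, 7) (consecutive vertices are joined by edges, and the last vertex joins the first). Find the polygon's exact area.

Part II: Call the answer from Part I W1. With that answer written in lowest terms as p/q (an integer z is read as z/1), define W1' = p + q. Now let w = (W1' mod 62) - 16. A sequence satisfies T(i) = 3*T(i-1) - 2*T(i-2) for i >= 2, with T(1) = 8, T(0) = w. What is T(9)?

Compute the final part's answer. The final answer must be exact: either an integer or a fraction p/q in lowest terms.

Part I: cross terms: (21*0 - 36*-1)=36, (36*9 - 2*0)=324, (2*7 - -34*9)=320, (-34*-1 - 21*7)=-113; twice the area = |567| = 567; area = 567/2; answer 567/2
Part II: W1 = 567/2; threaded value p + q = 569; w = -5; T(2) = 3*(8) - 2*(-5) = 34; iterating: T(2)=34, T(3)=86, T(4)=190, T(5)=398, T(6)=814, T(7)=1646, T(8)=3310, T(9)=6638; answer 6638

6638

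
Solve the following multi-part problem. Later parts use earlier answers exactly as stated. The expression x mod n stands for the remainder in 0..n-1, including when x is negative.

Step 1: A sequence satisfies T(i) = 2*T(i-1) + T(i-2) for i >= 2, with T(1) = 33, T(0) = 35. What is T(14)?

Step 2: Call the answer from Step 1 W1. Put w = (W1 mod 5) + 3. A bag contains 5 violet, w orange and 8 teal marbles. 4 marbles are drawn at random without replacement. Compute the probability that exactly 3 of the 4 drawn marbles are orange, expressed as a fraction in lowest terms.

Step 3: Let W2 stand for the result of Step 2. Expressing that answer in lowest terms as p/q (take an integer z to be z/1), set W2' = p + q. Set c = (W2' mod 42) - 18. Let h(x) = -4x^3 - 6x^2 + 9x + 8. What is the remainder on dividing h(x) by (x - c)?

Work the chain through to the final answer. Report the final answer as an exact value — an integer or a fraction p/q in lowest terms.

-30

Step 1: T(2) = 2*(33) + 1*(35) = 101; iterating: T(2)=101, T(3)=235, T(4)=571, T(5)=1377, T(6)=3325, T(7)=8027, T(8)=19379, T(9)=46785, T(10)=112949, T(11)=272683, T(12)=658315, T(13)=1589313, T(14)=3836941; answer 3836941
Step 2: W1 = 3836941; w = 4; total draws C(17,4) = 2380; favorable C(4,3)*C(13,1) = 52; P = 13/595; answer 13/595
Step 3: W2 = 13/595; threaded value p + q = 608; c = 2; remainder = value at the root: -4*(2)^3 - 6*(2)^2 + 9*(2)^1 + 8 = (-32) + (-24) + (18) + (8) = -30; answer -30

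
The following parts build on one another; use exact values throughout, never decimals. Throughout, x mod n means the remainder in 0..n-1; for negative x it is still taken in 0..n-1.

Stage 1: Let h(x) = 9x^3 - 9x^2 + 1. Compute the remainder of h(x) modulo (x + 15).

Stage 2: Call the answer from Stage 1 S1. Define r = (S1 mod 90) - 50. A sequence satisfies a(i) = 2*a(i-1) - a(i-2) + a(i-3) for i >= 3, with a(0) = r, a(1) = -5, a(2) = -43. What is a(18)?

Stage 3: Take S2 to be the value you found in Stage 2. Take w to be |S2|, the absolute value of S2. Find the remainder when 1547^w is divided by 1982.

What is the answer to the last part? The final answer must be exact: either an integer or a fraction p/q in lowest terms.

Stage 1: remainder = value at the root: 9*(-15)^3 - 9*(-15)^2 + 1 = (-30375) + (-2025) + (1) = -32399; answer -32399
Stage 2: S1 = -32399; r = -49; a(3) = 2*(-43) - 1*(-5) + 1*(-49) = -130; iterating: a(3)=-130, a(4)=-222, a(5)=-357, a(6)=-622, a(7)=-1109, a(8)=-1953, a(9)=-3419, a(10)=-5994, a(11)=-10522, a(12)=-18469, a(13)=-32410, a(14)=-56873, a(15)=-99805, a(16)=-175147, a(17)=-307362, a(18)=-539382; answer -539382
Stage 3: S2 = -539382; w = 539382; squarings mod 1982: 1547^1=1547, 1547^2=935, 1547^4=163, 1547^8=803, 1547^16=659, 1547^32=223, 1547^64=179, 1547^128=329, 1547^256=1213, 1547^512=725, 1547^1024=395, 1547^2048=1429, 1547^4096=581, 1547^8192=621, 1547^16384=1133, 1547^32768=1335, 1547^65536=407, 1547^131072=1143, 1547^262144=311, 1547^524288=1585; 1547^539382 = 1547^2 * 1547^4 * 1547^16 * 1547^32 * 1547^64 * 1547^128 * 1547^512 * 1547^2048 * 1547^4096 * 1547^8192 * 1547^524288 = 1571 (mod 1982); answer 1571

1571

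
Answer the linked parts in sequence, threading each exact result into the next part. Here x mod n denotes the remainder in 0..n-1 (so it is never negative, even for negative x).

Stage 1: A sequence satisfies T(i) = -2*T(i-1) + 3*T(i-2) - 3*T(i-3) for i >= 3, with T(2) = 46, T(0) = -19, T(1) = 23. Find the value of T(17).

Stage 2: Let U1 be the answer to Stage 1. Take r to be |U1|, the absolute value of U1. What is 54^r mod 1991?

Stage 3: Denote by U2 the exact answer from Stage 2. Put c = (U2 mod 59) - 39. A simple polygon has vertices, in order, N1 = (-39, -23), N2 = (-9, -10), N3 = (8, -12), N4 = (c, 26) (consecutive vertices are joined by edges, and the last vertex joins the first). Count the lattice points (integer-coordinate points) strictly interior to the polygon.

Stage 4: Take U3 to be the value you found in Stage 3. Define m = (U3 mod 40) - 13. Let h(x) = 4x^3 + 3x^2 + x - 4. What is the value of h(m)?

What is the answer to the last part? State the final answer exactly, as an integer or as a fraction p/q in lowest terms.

Stage 1: T(3) = -2*(46) + 3*(23) - 3*(-19) = 34; iterating: T(3)=34, T(4)=1, T(5)=-38, T(6)=-23, T(7)=-71, T(8)=187, T(9)=-518, T(10)=1810, T(11)=-5735, T(12)=18454, T(13)=-59543, T(14)=191653, T(15)=-617297, T(16)=1988182, T(17)=-6403214; answer -6403214
Stage 2: U1 = -6403214; r = 6403214; squarings mod 1991: 54^1=54, 54^2=925, 54^4=1486, 54^8=177, 54^16=1464, 54^32=980, 54^64=738, 54^128=1101, 54^256=1673, 54^512=1574, 54^1024=672, 54^2048=1618, 54^4096=1750, 54^8192=342, 54^16384=1486, 54^32768=177, 54^65536=1464, 54^131072=980, 54^262144=738, 54^524288=1101, 54^1048576=1673, 54^2097152=1574, 54^4194304=672; 54^6403214 = 54^2 * 54^4 * 54^8 * 54^128 * 54^1024 * 54^4096 * 54^8192 * 54^32768 * 54^65536 * 54^2097152 * 54^4194304 = 1233 (mod 1991); answer 1233
Stage 3: U2 = 1233; c = 14; cross terms: (-39*-10 - -9*-23)=183, (-9*-12 - 8*-10)=188, (8*26 - 14*-12)=376, (14*-23 - -39*26)=692; twice the area = |1439| = 1439; area = 1439/2; boundary points = 1 + 1 + 2 + 1 = 5; strictly interior points = area - boundary/2 + 1 = 718; answer 718
Stage 4: U3 = 718; m = 25; 4*(25)^3 + 3*(25)^2 + 1*(25)^1 - 4 = (62500) + (1875) + (25) + (-4) = 64396; answer 64396

64396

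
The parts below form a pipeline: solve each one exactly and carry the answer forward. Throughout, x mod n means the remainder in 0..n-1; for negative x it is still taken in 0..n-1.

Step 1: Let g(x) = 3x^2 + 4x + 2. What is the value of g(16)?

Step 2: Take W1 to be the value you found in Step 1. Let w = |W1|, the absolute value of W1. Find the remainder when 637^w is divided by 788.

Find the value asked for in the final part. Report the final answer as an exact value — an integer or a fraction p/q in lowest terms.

Step 1: 3*(16)^2 + 4*(16)^1 + 2 = (768) + (64) + (2) = 834; answer 834
Step 2: W1 = 834; w = 834; squarings mod 788: 637^1=637, 637^2=737, 637^4=237, 637^8=221, 637^16=773, 637^32=225, 637^64=193, 637^128=213, 637^256=453, 637^512=329; 637^834 = 637^2 * 637^64 * 637^256 * 637^512 = 341 (mod 788); answer 341

341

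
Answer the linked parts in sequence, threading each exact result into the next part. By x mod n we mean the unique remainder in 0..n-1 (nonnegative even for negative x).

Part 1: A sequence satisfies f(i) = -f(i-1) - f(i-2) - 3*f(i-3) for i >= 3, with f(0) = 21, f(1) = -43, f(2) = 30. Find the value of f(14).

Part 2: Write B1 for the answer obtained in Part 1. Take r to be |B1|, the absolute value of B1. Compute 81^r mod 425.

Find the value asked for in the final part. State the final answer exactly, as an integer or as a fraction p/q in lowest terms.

Part 1: f(3) = -1*(30) - 1*(-43) - 3*(21) = -50; iterating: f(3)=-50, f(4)=149, f(5)=-189, f(6)=190, f(7)=-448, f(8)=825, f(9)=-947, f(10)=1466, f(11)=-2994, f(12)=4369, f(13)=-5773, f(14)=10386; answer 10386
Part 2: B1 = 10386; r = 10386; squarings mod 425: 81^1=81, 81^2=186, 81^4=171, 81^8=341, 81^16=256, 81^32=86, 81^64=171, 81^128=341, 81^256=256, 81^512=86, 81^1024=171, 81^2048=341, 81^4096=256, 81^8192=86; 81^10386 = 81^2 * 81^16 * 81^128 * 81^2048 * 81^8192 = 356 (mod 425); answer 356

356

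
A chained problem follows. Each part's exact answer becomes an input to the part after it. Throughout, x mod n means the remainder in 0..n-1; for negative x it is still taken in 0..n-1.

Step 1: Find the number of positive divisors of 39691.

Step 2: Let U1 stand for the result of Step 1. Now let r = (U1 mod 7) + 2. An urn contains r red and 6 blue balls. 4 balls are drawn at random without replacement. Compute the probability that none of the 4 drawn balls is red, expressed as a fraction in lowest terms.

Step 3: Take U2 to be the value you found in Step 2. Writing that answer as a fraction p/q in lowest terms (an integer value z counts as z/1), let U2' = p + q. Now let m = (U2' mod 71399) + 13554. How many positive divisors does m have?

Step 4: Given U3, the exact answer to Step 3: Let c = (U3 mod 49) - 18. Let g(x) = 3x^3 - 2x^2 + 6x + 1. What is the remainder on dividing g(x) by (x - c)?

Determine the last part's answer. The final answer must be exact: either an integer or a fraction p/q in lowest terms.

Step 1: 39691 = 19 * 2089; number of divisors = (1+1) * (1+1) = 4; answer 4
Step 2: U1 = 4; r = 6; total draws C(12,4) = 495; favorable C(6,4) = 15; P = 1/33; answer 1/33
Step 3: U2 = 1/33; threaded value p + q = 34; m = 13588; 13588 = 2^2 * 43 * 79; number of divisors = (2+1) * (1+1) * (1+1) = 12; answer 12
Step 4: U3 = 12; c = -6; remainder = value at the root: 3*(-6)^3 - 2*(-6)^2 + 6*(-6)^1 + 1 = (-648) + (-72) + (-36) + (1) = -755; answer -755

-755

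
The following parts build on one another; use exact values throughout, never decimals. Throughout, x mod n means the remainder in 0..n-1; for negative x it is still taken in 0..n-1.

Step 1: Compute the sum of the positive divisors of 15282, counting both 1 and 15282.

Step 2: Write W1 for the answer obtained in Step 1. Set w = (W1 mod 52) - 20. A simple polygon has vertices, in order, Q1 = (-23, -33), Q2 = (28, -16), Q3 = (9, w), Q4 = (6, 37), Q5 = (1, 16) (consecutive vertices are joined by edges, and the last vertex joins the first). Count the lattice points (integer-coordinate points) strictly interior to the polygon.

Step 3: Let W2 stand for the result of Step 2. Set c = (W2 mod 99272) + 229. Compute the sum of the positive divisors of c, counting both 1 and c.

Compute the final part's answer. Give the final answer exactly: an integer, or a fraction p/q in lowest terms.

Step 1: 15282 = 2 * 3^3 * 283; sigma = (1 + 2) * (1 + 3 + 9 + 27) * (1 + 283) = 3 * 40 * 284 = 34080; answer 34080
Step 2: W1 = 34080; w = 0; cross terms: (-23*-16 - 28*-33)=1292, (28*0 - 9*-16)=144, (9*37 - 6*0)=333, (6*16 - 1*37)=59, (1*-33 - -23*16)=335; twice the area = |2163| = 2163; area = 2163/2; boundary points = 17 + 1 + 1 + 1 + 1 = 21; strictly interior points = area - boundary/2 + 1 = 1072; answer 1072
Step 3: W2 = 1072; c = 1301; 1301 is prime, so its only divisors are 1 and 1301; sigma = 1 + 1301 = 1302; answer 1302

1302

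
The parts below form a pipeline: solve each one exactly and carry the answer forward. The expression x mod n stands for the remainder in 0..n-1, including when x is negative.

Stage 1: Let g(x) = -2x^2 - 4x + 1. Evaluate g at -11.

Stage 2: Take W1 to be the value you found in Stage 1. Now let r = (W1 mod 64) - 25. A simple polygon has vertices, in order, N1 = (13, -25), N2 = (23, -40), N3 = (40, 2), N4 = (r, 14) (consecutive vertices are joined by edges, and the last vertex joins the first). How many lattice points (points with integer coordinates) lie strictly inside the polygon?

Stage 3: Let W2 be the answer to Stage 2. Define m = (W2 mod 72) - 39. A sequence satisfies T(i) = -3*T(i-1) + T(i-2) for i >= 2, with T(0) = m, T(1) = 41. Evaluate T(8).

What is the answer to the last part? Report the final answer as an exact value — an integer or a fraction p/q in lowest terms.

Stage 1: -2*(-11)^2 - 4*(-11)^1 + 1 = (-242) + (44) + (1) = -197; answer -197
Stage 2: W1 = -197; r = 34; cross terms: (13*-40 - 23*-25)=55, (23*2 - 40*-40)=1646, (40*14 - 34*2)=492, (34*-25 - 13*14)=-1032; twice the area = |1161| = 1161; area = 1161/2; boundary points = 5 + 1 + 6 + 3 = 15; strictly interior points = area - boundary/2 + 1 = 574; answer 574
Stage 3: W2 = 574; m = 31; T(2) = -3*(41) + 1*(31) = -92; iterating: T(2)=-92, T(3)=317, T(4)=-1043, T(5)=3446, T(6)=-11381, T(7)=37589, T(8)=-124148; answer -124148

-124148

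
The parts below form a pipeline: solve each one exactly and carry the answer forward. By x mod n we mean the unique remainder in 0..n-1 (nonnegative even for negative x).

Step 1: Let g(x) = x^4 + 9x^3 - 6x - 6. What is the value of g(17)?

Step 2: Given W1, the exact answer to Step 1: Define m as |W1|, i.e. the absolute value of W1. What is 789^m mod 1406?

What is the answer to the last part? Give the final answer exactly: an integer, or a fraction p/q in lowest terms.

Step 1: 1*(17)^4 + 9*(17)^3 - 6*(17)^1 - 6 = (83521) + (44217) + (-102) + (-6) = 127630; answer 127630
Step 2: W1 = 127630; m = 127630; squarings mod 1406: 789^1=789, 789^2=1069, 789^4=1089, 789^8=663, 789^16=897, 789^32=377, 789^64=123, 789^128=1069, 789^256=1089, 789^512=663, 789^1024=897, 789^2048=377, 789^4096=123, 789^8192=1069, 789^16384=1089, 789^32768=663, 789^65536=897; 789^127630 = 789^2 * 789^4 * 789^8 * 789^128 * 789^512 * 789^4096 * 789^8192 * 789^16384 * 789^32768 * 789^65536 = 123 (mod 1406); answer 123

123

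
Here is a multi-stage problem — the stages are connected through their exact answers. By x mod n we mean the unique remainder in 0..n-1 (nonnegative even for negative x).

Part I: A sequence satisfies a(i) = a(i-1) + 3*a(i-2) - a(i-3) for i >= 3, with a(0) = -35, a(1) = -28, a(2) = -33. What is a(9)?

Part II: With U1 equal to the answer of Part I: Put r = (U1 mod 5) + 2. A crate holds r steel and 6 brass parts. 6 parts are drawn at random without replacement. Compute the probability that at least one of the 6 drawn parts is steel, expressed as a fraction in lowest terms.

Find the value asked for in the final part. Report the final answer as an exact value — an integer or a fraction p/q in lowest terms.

461/462

Part I: a(3) = 1*(-33) + 3*(-28) - 1*(-35) = -82; iterating: a(3)=-82, a(4)=-153, a(5)=-366, a(6)=-743, a(7)=-1688, a(8)=-3551, a(9)=-7872; answer -7872
Part II: U1 = -7872; r = 5; total draws C(11,6) = 462; complement C(6,6) = 1; favorable 462 - 1 = 461; P = 461/462; answer 461/462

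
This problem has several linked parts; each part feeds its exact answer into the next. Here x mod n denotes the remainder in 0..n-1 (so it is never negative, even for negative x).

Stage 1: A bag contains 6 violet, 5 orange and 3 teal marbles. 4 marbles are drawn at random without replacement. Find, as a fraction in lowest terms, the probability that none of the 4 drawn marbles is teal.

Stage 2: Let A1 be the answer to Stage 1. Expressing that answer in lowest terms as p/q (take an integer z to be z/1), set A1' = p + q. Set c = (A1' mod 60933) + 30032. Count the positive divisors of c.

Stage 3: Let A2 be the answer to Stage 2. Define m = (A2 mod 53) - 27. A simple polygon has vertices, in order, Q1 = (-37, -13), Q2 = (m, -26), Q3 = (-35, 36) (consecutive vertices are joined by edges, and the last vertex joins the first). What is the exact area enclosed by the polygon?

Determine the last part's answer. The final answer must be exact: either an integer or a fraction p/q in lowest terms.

Stage 1: total draws C(14,4) = 1001; favorable C(11,4) = 330; P = 30/91; answer 30/91
Stage 2: A1 = 30/91; threaded value p + q = 121; c = 30153; 30153 = 3 * 19 * 23^2; number of divisors = (1+1) * (1+1) * (2+1) = 12; answer 12
Stage 3: A2 = 12; m = -15; cross terms: (-37*-26 - -15*-13)=767, (-15*36 - -35*-26)=-1450, (-35*-13 - -37*36)=1787; twice the area = |1104| = 1104; area = 552; answer 552

552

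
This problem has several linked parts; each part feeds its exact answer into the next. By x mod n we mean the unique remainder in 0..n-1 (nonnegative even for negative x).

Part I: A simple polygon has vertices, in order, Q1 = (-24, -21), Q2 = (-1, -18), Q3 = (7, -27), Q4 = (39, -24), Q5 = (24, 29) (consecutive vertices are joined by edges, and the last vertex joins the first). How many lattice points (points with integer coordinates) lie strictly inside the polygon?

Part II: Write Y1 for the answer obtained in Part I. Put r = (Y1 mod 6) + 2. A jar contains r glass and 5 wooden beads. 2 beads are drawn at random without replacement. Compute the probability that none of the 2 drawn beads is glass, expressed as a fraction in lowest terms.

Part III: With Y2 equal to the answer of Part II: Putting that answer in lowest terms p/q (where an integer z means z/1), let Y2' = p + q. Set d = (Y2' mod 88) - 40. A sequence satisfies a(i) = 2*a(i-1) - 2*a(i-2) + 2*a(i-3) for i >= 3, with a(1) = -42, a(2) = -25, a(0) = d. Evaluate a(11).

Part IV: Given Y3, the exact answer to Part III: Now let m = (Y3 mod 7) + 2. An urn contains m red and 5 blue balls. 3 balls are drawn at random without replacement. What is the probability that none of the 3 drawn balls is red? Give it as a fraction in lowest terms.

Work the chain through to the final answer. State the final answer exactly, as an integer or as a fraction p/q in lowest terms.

Part I: cross terms: (-24*-18 - -1*-21)=411, (-1*-27 - 7*-18)=153, (7*-24 - 39*-27)=885, (39*29 - 24*-24)=1707, (24*-21 - -24*29)=192; twice the area = |3348| = 3348; area = 1674; boundary points = 1 + 1 + 1 + 1 + 2 = 6; strictly interior points = area - boundary/2 + 1 = 1672; answer 1672
Part II: Y1 = 1672; r = 6; total draws C(11,2) = 55; favorable C(5,2) = 10; P = 2/11; answer 2/11
Part III: Y2 = 2/11; threaded value p + q = 13; d = -27; a(3) = 2*(-25) - 2*(-42) + 2*(-27) = -20; iterating: a(3)=-20, a(4)=-74, a(5)=-158, a(6)=-208, a(7)=-248, a(8)=-396, a(9)=-712, a(10)=-1128, a(11)=-1624; answer -1624
Part IV: Y3 = -1624; m = 2; total draws C(7,3) = 35; favorable C(5,3) = 10; P = 2/7; answer 2/7

2/7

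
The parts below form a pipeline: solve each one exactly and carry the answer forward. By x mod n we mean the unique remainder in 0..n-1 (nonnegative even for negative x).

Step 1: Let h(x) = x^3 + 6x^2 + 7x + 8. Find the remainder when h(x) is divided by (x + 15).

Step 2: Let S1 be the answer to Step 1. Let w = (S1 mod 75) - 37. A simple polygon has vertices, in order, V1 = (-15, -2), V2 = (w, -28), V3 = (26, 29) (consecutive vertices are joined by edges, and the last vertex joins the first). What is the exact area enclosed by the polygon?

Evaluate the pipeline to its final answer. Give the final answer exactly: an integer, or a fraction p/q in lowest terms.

Step 1: remainder = value at the root: 1*(-15)^3 + 6*(-15)^2 + 7*(-15)^1 + 8 = (-3375) + (1350) + (-105) + (8) = -2122; answer -2122
Step 2: S1 = -2122; w = 16; cross terms: (-15*-28 - 16*-2)=452, (16*29 - 26*-28)=1192, (26*-2 - -15*29)=383; twice the area = |2027| = 2027; area = 2027/2; answer 2027/2

2027/2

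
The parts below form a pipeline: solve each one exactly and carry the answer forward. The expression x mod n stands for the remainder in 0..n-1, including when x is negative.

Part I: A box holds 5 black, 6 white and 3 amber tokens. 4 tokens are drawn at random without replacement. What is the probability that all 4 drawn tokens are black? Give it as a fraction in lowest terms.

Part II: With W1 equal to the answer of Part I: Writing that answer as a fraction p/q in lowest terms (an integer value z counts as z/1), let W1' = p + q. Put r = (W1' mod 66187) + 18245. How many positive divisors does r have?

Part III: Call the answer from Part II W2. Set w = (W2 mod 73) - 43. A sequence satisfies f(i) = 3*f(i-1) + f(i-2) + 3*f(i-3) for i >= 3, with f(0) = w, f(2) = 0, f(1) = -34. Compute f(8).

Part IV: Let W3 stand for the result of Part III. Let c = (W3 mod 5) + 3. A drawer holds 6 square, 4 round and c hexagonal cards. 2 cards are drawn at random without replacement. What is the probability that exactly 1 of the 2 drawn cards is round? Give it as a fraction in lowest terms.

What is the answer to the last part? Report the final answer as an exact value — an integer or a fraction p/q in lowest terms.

Part I: total draws C(14,4) = 1001; favorable C(5,4) = 5; P = 5/1001; answer 5/1001
Part II: W1 = 5/1001; threaded value p + q = 1006; r = 19251; 19251 = 3^3 * 23 * 31; number of divisors = (3+1) * (1+1) * (1+1) = 16; answer 16
Part III: W2 = 16; w = -27; f(3) = 3*(0) + 1*(-34) + 3*(-27) = -115; iterating: f(3)=-115, f(4)=-447, f(5)=-1456, f(6)=-5160, f(7)=-18277, f(8)=-64359; answer -64359
Part IV: W3 = -64359; c = 4; total draws C(14,2) = 91; favorable C(4,1)*C(10,1) = 40; P = 40/91; answer 40/91

40/91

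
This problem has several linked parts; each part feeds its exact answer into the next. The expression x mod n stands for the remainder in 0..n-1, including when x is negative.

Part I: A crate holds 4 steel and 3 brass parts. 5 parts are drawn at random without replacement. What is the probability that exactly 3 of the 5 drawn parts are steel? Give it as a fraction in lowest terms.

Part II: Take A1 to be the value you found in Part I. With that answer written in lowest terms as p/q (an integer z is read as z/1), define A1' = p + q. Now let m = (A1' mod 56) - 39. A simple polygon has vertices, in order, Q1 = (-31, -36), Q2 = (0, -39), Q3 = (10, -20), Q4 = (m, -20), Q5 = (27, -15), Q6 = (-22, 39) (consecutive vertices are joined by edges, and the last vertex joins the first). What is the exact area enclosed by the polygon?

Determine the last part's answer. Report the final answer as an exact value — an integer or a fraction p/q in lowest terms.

4523/2

Part I: total draws C(7,5) = 21; favorable C(4,3)*C(3,2) = 12; P = 4/7; answer 4/7
Part II: A1 = 4/7; threaded value p + q = 11; m = -28; cross terms: (-31*-39 - 0*-36)=1209, (0*-20 - 10*-39)=390, (10*-20 - -28*-20)=-760, (-28*-15 - 27*-20)=960, (27*39 - -22*-15)=723, (-22*-36 - -31*39)=2001; twice the area = |4523| = 4523; area = 4523/2; answer 4523/2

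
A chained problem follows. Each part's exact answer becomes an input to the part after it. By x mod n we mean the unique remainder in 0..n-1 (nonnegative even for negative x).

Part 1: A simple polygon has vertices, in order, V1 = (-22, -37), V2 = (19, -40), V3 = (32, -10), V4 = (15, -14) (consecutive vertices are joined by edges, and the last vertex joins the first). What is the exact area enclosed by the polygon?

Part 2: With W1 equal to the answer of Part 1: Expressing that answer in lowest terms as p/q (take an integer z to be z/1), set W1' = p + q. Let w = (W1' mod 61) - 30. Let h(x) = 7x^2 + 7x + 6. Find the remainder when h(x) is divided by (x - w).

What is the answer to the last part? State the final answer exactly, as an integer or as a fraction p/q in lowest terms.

146

Part 1: cross terms: (-22*-40 - 19*-37)=1583, (19*-10 - 32*-40)=1090, (32*-14 - 15*-10)=-298, (15*-37 - -22*-14)=-863; twice the area = |1512| = 1512; area = 756; answer 756
Part 2: W1 = 756; threaded value p + q = 757; w = -5; remainder = value at the root: 7*(-5)^2 + 7*(-5)^1 + 6 = (175) + (-35) + (6) = 146; answer 146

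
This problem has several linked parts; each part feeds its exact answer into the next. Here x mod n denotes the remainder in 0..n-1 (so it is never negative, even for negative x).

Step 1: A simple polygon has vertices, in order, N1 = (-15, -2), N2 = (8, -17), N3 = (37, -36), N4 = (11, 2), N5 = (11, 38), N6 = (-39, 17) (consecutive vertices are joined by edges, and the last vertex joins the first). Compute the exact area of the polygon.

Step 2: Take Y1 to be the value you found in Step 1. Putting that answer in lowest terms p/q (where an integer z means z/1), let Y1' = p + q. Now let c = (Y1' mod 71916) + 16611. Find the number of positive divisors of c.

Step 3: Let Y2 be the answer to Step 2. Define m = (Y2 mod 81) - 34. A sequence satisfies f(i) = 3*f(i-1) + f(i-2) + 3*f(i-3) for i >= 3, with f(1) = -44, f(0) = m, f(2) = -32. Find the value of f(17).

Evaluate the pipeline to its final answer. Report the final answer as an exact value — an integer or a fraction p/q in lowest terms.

-8878176716

Step 1: cross terms: (-15*-17 - 8*-2)=271, (8*-36 - 37*-17)=341, (37*2 - 11*-36)=470, (11*38 - 11*2)=396, (11*17 - -39*38)=1669, (-39*-2 - -15*17)=333; twice the area = |3480| = 3480; area = 1740; answer 1740
Step 2: Y1 = 1740; threaded value p + q = 1741; c = 18352; 18352 = 2^4 * 31 * 37; number of divisors = (4+1) * (1+1) * (1+1) = 20; answer 20
Step 3: Y2 = 20; m = -14; f(3) = 3*(-32) + 1*(-44) + 3*(-14) = -182; iterating: f(3)=-182, f(4)=-710, f(5)=-2408, f(6)=-8480, f(7)=-29978, f(8)=-105638, f(9)=-372332, f(10)=-1312568, f(11)=-4626950, f(12)=-16310414, f(13)=-57495896, f(14)=-202678952, f(15)=-714463994, f(16)=-2518558622, f(17)=-8878176716; answer -8878176716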